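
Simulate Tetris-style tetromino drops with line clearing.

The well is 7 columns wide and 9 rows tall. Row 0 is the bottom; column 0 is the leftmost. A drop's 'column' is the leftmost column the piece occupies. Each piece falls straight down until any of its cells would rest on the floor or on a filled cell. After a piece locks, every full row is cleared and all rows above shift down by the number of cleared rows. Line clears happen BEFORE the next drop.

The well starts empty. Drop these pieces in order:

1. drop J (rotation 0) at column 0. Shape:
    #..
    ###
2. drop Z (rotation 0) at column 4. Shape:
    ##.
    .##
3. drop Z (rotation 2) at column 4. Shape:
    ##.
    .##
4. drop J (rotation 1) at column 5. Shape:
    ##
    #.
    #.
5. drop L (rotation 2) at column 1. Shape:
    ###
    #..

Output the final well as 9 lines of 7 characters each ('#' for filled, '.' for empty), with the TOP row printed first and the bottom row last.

Drop 1: J rot0 at col 0 lands with bottom-row=0; cleared 0 line(s) (total 0); column heights now [2 1 1 0 0 0 0], max=2
Drop 2: Z rot0 at col 4 lands with bottom-row=0; cleared 0 line(s) (total 0); column heights now [2 1 1 0 2 2 1], max=2
Drop 3: Z rot2 at col 4 lands with bottom-row=2; cleared 0 line(s) (total 0); column heights now [2 1 1 0 4 4 3], max=4
Drop 4: J rot1 at col 5 lands with bottom-row=4; cleared 0 line(s) (total 0); column heights now [2 1 1 0 4 7 7], max=7
Drop 5: L rot2 at col 1 lands with bottom-row=1; cleared 0 line(s) (total 0); column heights now [2 3 3 3 4 7 7], max=7

Answer: .......
.......
.....##
.....#.
.....#.
....##.
.###.##
##..##.
###..##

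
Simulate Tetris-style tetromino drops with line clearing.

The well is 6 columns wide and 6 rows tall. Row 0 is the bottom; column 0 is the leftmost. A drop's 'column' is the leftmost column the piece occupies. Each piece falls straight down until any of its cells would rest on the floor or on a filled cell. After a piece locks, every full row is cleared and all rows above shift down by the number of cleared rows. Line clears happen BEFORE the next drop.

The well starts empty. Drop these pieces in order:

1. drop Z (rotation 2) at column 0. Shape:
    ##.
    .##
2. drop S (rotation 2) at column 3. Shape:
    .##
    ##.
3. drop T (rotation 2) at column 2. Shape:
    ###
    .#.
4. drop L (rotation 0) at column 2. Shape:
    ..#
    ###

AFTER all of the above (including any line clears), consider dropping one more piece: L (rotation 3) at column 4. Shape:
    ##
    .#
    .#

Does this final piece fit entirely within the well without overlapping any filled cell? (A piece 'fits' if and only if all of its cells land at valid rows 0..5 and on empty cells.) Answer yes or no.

Answer: yes

Derivation:
Drop 1: Z rot2 at col 0 lands with bottom-row=0; cleared 0 line(s) (total 0); column heights now [2 2 1 0 0 0], max=2
Drop 2: S rot2 at col 3 lands with bottom-row=0; cleared 0 line(s) (total 0); column heights now [2 2 1 1 2 2], max=2
Drop 3: T rot2 at col 2 lands with bottom-row=1; cleared 0 line(s) (total 0); column heights now [2 2 3 3 3 2], max=3
Drop 4: L rot0 at col 2 lands with bottom-row=3; cleared 0 line(s) (total 0); column heights now [2 2 4 4 5 2], max=5
Test piece L rot3 at col 4 (width 2): heights before test = [2 2 4 4 5 2]; fits = True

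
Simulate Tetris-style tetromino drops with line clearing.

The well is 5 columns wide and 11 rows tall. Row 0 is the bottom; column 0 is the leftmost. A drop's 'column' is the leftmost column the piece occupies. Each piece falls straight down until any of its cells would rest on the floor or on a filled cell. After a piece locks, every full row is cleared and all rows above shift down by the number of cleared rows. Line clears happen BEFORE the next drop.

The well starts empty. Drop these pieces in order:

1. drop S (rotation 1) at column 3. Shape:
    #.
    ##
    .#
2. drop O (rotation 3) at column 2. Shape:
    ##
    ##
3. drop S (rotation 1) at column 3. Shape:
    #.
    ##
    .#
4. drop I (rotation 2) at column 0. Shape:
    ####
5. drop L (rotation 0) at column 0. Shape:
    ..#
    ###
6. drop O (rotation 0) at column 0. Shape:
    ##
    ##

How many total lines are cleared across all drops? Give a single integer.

Drop 1: S rot1 at col 3 lands with bottom-row=0; cleared 0 line(s) (total 0); column heights now [0 0 0 3 2], max=3
Drop 2: O rot3 at col 2 lands with bottom-row=3; cleared 0 line(s) (total 0); column heights now [0 0 5 5 2], max=5
Drop 3: S rot1 at col 3 lands with bottom-row=4; cleared 0 line(s) (total 0); column heights now [0 0 5 7 6], max=7
Drop 4: I rot2 at col 0 lands with bottom-row=7; cleared 0 line(s) (total 0); column heights now [8 8 8 8 6], max=8
Drop 5: L rot0 at col 0 lands with bottom-row=8; cleared 0 line(s) (total 0); column heights now [9 9 10 8 6], max=10
Drop 6: O rot0 at col 0 lands with bottom-row=9; cleared 0 line(s) (total 0); column heights now [11 11 10 8 6], max=11

Answer: 0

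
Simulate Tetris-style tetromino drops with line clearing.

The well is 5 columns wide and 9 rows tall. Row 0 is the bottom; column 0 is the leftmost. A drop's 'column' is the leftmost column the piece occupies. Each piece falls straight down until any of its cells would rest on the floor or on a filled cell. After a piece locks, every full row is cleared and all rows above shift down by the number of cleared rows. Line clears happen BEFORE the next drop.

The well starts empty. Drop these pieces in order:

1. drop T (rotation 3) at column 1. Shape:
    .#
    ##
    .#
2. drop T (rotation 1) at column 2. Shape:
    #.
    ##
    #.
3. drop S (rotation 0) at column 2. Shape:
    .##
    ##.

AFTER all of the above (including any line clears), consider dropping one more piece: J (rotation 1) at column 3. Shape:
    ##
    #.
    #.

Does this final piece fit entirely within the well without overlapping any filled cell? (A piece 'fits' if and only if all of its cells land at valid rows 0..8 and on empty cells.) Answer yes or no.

Answer: no

Derivation:
Drop 1: T rot3 at col 1 lands with bottom-row=0; cleared 0 line(s) (total 0); column heights now [0 2 3 0 0], max=3
Drop 2: T rot1 at col 2 lands with bottom-row=3; cleared 0 line(s) (total 0); column heights now [0 2 6 5 0], max=6
Drop 3: S rot0 at col 2 lands with bottom-row=6; cleared 0 line(s) (total 0); column heights now [0 2 7 8 8], max=8
Test piece J rot1 at col 3 (width 2): heights before test = [0 2 7 8 8]; fits = False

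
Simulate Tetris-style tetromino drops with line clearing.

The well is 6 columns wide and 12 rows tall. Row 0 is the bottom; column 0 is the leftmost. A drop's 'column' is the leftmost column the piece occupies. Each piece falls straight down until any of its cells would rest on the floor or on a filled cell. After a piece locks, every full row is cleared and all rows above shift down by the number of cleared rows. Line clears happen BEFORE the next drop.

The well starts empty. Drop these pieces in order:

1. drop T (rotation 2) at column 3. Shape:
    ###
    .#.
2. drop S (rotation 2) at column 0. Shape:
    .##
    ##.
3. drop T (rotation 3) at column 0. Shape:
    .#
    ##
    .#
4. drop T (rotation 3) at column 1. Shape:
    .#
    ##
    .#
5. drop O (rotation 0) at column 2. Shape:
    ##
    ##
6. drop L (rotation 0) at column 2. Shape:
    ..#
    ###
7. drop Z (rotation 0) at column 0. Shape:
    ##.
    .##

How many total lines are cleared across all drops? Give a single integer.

Drop 1: T rot2 at col 3 lands with bottom-row=0; cleared 0 line(s) (total 0); column heights now [0 0 0 2 2 2], max=2
Drop 2: S rot2 at col 0 lands with bottom-row=0; cleared 0 line(s) (total 0); column heights now [1 2 2 2 2 2], max=2
Drop 3: T rot3 at col 0 lands with bottom-row=2; cleared 0 line(s) (total 0); column heights now [4 5 2 2 2 2], max=5
Drop 4: T rot3 at col 1 lands with bottom-row=4; cleared 0 line(s) (total 0); column heights now [4 6 7 2 2 2], max=7
Drop 5: O rot0 at col 2 lands with bottom-row=7; cleared 0 line(s) (total 0); column heights now [4 6 9 9 2 2], max=9
Drop 6: L rot0 at col 2 lands with bottom-row=9; cleared 0 line(s) (total 0); column heights now [4 6 10 10 11 2], max=11
Drop 7: Z rot0 at col 0 lands with bottom-row=10; cleared 0 line(s) (total 0); column heights now [12 12 11 10 11 2], max=12

Answer: 0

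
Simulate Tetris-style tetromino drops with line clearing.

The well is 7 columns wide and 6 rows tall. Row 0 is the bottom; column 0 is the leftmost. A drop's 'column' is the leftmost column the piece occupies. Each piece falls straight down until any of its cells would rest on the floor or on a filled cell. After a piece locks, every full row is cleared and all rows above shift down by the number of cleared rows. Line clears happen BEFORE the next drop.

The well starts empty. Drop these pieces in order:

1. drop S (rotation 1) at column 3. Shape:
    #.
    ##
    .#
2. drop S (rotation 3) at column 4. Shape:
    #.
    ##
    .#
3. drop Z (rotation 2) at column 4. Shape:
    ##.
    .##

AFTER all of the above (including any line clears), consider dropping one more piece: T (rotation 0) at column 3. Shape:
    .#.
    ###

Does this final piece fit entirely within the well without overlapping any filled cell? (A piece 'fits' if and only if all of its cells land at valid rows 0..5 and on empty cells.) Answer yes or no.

Drop 1: S rot1 at col 3 lands with bottom-row=0; cleared 0 line(s) (total 0); column heights now [0 0 0 3 2 0 0], max=3
Drop 2: S rot3 at col 4 lands with bottom-row=1; cleared 0 line(s) (total 0); column heights now [0 0 0 3 4 3 0], max=4
Drop 3: Z rot2 at col 4 lands with bottom-row=3; cleared 0 line(s) (total 0); column heights now [0 0 0 3 5 5 4], max=5
Test piece T rot0 at col 3 (width 3): heights before test = [0 0 0 3 5 5 4]; fits = False

Answer: no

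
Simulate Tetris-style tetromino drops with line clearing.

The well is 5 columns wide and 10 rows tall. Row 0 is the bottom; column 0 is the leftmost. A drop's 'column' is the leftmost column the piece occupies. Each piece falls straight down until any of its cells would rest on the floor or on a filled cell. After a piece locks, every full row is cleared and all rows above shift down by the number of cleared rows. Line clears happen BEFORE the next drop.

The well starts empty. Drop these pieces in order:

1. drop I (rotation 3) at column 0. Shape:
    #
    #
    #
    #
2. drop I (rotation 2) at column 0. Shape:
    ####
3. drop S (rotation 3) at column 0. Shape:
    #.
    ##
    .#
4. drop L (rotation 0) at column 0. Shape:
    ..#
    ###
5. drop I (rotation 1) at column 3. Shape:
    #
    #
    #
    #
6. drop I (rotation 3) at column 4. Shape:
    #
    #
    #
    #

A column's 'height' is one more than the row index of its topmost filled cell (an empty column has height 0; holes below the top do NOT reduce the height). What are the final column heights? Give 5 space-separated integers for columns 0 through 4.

Answer: 9 9 10 9 4

Derivation:
Drop 1: I rot3 at col 0 lands with bottom-row=0; cleared 0 line(s) (total 0); column heights now [4 0 0 0 0], max=4
Drop 2: I rot2 at col 0 lands with bottom-row=4; cleared 0 line(s) (total 0); column heights now [5 5 5 5 0], max=5
Drop 3: S rot3 at col 0 lands with bottom-row=5; cleared 0 line(s) (total 0); column heights now [8 7 5 5 0], max=8
Drop 4: L rot0 at col 0 lands with bottom-row=8; cleared 0 line(s) (total 0); column heights now [9 9 10 5 0], max=10
Drop 5: I rot1 at col 3 lands with bottom-row=5; cleared 0 line(s) (total 0); column heights now [9 9 10 9 0], max=10
Drop 6: I rot3 at col 4 lands with bottom-row=0; cleared 0 line(s) (total 0); column heights now [9 9 10 9 4], max=10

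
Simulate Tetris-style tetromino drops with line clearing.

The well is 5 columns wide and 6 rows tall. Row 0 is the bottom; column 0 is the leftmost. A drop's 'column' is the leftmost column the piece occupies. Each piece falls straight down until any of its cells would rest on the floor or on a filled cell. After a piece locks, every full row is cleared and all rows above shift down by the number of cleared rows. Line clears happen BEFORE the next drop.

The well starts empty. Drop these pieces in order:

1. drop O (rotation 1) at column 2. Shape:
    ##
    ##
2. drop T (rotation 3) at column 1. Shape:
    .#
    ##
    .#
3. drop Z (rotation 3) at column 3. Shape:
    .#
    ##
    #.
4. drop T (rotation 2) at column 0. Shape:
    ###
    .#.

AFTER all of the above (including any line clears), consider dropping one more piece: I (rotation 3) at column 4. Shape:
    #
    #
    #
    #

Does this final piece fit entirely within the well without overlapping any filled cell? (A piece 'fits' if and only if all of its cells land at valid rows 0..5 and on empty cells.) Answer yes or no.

Drop 1: O rot1 at col 2 lands with bottom-row=0; cleared 0 line(s) (total 0); column heights now [0 0 2 2 0], max=2
Drop 2: T rot3 at col 1 lands with bottom-row=2; cleared 0 line(s) (total 0); column heights now [0 4 5 2 0], max=5
Drop 3: Z rot3 at col 3 lands with bottom-row=2; cleared 0 line(s) (total 0); column heights now [0 4 5 4 5], max=5
Drop 4: T rot2 at col 0 lands with bottom-row=4; cleared 0 line(s) (total 0); column heights now [6 6 6 4 5], max=6
Test piece I rot3 at col 4 (width 1): heights before test = [6 6 6 4 5]; fits = False

Answer: no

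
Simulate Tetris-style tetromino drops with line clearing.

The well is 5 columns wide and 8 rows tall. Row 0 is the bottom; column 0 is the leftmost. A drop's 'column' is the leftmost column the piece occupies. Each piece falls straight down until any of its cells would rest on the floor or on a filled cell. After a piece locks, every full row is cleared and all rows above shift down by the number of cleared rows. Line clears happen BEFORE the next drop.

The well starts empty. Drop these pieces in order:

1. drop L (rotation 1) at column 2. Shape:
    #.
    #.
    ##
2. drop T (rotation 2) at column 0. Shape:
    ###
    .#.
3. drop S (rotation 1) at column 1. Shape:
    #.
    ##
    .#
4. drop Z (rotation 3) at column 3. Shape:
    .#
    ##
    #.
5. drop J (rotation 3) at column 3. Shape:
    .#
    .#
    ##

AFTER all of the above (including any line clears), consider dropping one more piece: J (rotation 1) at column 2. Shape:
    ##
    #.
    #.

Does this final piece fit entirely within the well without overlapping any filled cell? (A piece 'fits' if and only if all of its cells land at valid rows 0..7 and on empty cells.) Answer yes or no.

Drop 1: L rot1 at col 2 lands with bottom-row=0; cleared 0 line(s) (total 0); column heights now [0 0 3 1 0], max=3
Drop 2: T rot2 at col 0 lands with bottom-row=2; cleared 0 line(s) (total 0); column heights now [4 4 4 1 0], max=4
Drop 3: S rot1 at col 1 lands with bottom-row=4; cleared 0 line(s) (total 0); column heights now [4 7 6 1 0], max=7
Drop 4: Z rot3 at col 3 lands with bottom-row=1; cleared 0 line(s) (total 0); column heights now [4 7 6 3 4], max=7
Drop 5: J rot3 at col 3 lands with bottom-row=4; cleared 0 line(s) (total 0); column heights now [4 7 6 5 7], max=7
Test piece J rot1 at col 2 (width 2): heights before test = [4 7 6 5 7]; fits = False

Answer: no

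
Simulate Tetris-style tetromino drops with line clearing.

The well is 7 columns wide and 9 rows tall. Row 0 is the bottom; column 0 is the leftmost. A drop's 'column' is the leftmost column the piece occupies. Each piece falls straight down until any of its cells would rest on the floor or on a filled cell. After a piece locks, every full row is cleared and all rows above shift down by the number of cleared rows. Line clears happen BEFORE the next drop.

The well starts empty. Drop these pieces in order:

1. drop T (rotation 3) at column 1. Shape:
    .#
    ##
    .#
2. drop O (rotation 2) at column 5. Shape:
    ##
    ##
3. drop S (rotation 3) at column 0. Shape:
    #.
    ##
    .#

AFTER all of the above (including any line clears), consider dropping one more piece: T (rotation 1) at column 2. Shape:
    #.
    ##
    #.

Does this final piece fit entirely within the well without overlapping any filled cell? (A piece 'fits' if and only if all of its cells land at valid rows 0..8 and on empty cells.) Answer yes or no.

Drop 1: T rot3 at col 1 lands with bottom-row=0; cleared 0 line(s) (total 0); column heights now [0 2 3 0 0 0 0], max=3
Drop 2: O rot2 at col 5 lands with bottom-row=0; cleared 0 line(s) (total 0); column heights now [0 2 3 0 0 2 2], max=3
Drop 3: S rot3 at col 0 lands with bottom-row=2; cleared 0 line(s) (total 0); column heights now [5 4 3 0 0 2 2], max=5
Test piece T rot1 at col 2 (width 2): heights before test = [5 4 3 0 0 2 2]; fits = True

Answer: yes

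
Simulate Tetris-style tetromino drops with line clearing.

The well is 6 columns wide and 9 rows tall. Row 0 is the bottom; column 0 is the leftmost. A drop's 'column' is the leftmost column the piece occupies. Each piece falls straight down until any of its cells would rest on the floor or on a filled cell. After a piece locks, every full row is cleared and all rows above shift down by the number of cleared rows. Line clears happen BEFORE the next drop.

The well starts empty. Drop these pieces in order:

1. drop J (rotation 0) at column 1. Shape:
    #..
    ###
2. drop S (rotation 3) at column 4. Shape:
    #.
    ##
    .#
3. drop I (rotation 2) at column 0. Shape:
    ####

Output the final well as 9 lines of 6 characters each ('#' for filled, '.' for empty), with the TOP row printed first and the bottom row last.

Answer: ......
......
......
......
......
......
#####.
.#..##
.###.#

Derivation:
Drop 1: J rot0 at col 1 lands with bottom-row=0; cleared 0 line(s) (total 0); column heights now [0 2 1 1 0 0], max=2
Drop 2: S rot3 at col 4 lands with bottom-row=0; cleared 0 line(s) (total 0); column heights now [0 2 1 1 3 2], max=3
Drop 3: I rot2 at col 0 lands with bottom-row=2; cleared 0 line(s) (total 0); column heights now [3 3 3 3 3 2], max=3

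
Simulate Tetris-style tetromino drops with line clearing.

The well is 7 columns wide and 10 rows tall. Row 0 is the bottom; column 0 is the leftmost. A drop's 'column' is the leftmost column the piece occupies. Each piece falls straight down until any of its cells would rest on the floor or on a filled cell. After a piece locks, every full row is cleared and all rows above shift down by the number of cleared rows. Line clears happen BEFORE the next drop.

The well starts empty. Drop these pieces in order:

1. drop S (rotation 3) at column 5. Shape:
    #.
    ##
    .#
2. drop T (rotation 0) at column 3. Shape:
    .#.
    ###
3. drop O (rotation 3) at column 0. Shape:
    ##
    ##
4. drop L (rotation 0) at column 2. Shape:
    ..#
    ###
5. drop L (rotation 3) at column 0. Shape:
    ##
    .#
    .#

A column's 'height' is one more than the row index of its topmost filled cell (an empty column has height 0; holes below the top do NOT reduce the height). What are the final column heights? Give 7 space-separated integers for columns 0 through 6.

Drop 1: S rot3 at col 5 lands with bottom-row=0; cleared 0 line(s) (total 0); column heights now [0 0 0 0 0 3 2], max=3
Drop 2: T rot0 at col 3 lands with bottom-row=3; cleared 0 line(s) (total 0); column heights now [0 0 0 4 5 4 2], max=5
Drop 3: O rot3 at col 0 lands with bottom-row=0; cleared 0 line(s) (total 0); column heights now [2 2 0 4 5 4 2], max=5
Drop 4: L rot0 at col 2 lands with bottom-row=5; cleared 0 line(s) (total 0); column heights now [2 2 6 6 7 4 2], max=7
Drop 5: L rot3 at col 0 lands with bottom-row=2; cleared 0 line(s) (total 0); column heights now [5 5 6 6 7 4 2], max=7

Answer: 5 5 6 6 7 4 2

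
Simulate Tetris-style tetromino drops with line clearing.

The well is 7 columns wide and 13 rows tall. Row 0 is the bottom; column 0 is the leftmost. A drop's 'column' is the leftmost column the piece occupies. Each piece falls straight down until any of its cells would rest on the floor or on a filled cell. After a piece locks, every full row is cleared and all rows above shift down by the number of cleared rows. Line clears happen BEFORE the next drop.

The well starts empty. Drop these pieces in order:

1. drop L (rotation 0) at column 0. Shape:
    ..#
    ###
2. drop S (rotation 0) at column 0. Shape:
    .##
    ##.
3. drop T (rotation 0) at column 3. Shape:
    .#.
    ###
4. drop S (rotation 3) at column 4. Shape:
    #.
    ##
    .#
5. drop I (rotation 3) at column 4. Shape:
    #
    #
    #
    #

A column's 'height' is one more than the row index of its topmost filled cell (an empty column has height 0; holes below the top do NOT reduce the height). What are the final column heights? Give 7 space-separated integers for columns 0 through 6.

Drop 1: L rot0 at col 0 lands with bottom-row=0; cleared 0 line(s) (total 0); column heights now [1 1 2 0 0 0 0], max=2
Drop 2: S rot0 at col 0 lands with bottom-row=1; cleared 0 line(s) (total 0); column heights now [2 3 3 0 0 0 0], max=3
Drop 3: T rot0 at col 3 lands with bottom-row=0; cleared 0 line(s) (total 0); column heights now [2 3 3 1 2 1 0], max=3
Drop 4: S rot3 at col 4 lands with bottom-row=1; cleared 0 line(s) (total 0); column heights now [2 3 3 1 4 3 0], max=4
Drop 5: I rot3 at col 4 lands with bottom-row=4; cleared 0 line(s) (total 0); column heights now [2 3 3 1 8 3 0], max=8

Answer: 2 3 3 1 8 3 0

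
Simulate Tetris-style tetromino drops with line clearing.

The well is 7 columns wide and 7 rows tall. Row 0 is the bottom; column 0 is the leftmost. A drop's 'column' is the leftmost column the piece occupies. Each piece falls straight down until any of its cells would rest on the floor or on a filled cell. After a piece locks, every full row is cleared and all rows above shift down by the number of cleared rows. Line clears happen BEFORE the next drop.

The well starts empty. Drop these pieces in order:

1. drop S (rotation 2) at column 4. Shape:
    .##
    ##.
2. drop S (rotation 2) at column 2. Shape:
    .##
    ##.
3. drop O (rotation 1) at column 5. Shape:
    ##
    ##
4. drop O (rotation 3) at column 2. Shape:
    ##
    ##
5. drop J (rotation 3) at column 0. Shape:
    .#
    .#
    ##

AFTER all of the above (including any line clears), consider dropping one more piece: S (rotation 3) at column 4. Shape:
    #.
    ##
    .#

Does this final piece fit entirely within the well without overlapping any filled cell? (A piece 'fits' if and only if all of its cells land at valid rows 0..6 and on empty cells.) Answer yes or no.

Drop 1: S rot2 at col 4 lands with bottom-row=0; cleared 0 line(s) (total 0); column heights now [0 0 0 0 1 2 2], max=2
Drop 2: S rot2 at col 2 lands with bottom-row=0; cleared 0 line(s) (total 0); column heights now [0 0 1 2 2 2 2], max=2
Drop 3: O rot1 at col 5 lands with bottom-row=2; cleared 0 line(s) (total 0); column heights now [0 0 1 2 2 4 4], max=4
Drop 4: O rot3 at col 2 lands with bottom-row=2; cleared 0 line(s) (total 0); column heights now [0 0 4 4 2 4 4], max=4
Drop 5: J rot3 at col 0 lands with bottom-row=0; cleared 0 line(s) (total 0); column heights now [1 3 4 4 2 4 4], max=4
Test piece S rot3 at col 4 (width 2): heights before test = [1 3 4 4 2 4 4]; fits = True

Answer: yes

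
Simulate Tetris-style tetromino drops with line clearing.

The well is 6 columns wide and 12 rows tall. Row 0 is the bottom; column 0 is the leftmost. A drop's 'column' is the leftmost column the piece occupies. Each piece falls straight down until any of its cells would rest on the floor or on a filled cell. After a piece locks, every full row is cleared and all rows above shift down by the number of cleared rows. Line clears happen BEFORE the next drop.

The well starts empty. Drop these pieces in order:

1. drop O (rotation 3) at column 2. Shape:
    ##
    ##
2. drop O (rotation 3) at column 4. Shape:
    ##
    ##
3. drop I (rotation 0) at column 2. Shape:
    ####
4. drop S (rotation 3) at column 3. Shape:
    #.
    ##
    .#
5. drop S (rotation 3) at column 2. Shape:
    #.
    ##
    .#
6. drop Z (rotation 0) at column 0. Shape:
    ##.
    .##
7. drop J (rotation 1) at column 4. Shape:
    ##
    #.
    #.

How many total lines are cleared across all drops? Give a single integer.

Drop 1: O rot3 at col 2 lands with bottom-row=0; cleared 0 line(s) (total 0); column heights now [0 0 2 2 0 0], max=2
Drop 2: O rot3 at col 4 lands with bottom-row=0; cleared 0 line(s) (total 0); column heights now [0 0 2 2 2 2], max=2
Drop 3: I rot0 at col 2 lands with bottom-row=2; cleared 0 line(s) (total 0); column heights now [0 0 3 3 3 3], max=3
Drop 4: S rot3 at col 3 lands with bottom-row=3; cleared 0 line(s) (total 0); column heights now [0 0 3 6 5 3], max=6
Drop 5: S rot3 at col 2 lands with bottom-row=6; cleared 0 line(s) (total 0); column heights now [0 0 9 8 5 3], max=9
Drop 6: Z rot0 at col 0 lands with bottom-row=9; cleared 0 line(s) (total 0); column heights now [11 11 10 8 5 3], max=11
Drop 7: J rot1 at col 4 lands with bottom-row=5; cleared 0 line(s) (total 0); column heights now [11 11 10 8 8 8], max=11

Answer: 0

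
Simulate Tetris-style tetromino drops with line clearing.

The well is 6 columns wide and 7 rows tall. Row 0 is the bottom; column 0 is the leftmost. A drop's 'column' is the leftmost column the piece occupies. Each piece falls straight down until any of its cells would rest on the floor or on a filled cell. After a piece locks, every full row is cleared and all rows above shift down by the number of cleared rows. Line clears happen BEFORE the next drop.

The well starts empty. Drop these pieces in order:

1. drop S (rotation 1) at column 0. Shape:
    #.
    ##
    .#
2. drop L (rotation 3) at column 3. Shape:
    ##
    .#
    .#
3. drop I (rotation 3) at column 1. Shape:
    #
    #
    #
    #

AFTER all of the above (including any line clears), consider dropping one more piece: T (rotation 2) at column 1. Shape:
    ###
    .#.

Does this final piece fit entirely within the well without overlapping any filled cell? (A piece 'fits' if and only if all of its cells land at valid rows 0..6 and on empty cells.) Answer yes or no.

Answer: yes

Derivation:
Drop 1: S rot1 at col 0 lands with bottom-row=0; cleared 0 line(s) (total 0); column heights now [3 2 0 0 0 0], max=3
Drop 2: L rot3 at col 3 lands with bottom-row=0; cleared 0 line(s) (total 0); column heights now [3 2 0 3 3 0], max=3
Drop 3: I rot3 at col 1 lands with bottom-row=2; cleared 0 line(s) (total 0); column heights now [3 6 0 3 3 0], max=6
Test piece T rot2 at col 1 (width 3): heights before test = [3 6 0 3 3 0]; fits = True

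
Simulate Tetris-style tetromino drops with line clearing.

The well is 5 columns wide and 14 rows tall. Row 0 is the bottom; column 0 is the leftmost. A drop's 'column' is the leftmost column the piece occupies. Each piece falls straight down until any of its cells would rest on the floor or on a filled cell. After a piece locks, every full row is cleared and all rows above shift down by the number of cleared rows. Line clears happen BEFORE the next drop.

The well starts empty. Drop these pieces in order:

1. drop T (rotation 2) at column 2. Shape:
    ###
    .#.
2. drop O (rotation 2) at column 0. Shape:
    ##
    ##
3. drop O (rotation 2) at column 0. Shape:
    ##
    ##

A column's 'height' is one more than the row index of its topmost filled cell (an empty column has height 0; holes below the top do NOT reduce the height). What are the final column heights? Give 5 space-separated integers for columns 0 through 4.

Answer: 3 3 0 1 0

Derivation:
Drop 1: T rot2 at col 2 lands with bottom-row=0; cleared 0 line(s) (total 0); column heights now [0 0 2 2 2], max=2
Drop 2: O rot2 at col 0 lands with bottom-row=0; cleared 1 line(s) (total 1); column heights now [1 1 0 1 0], max=1
Drop 3: O rot2 at col 0 lands with bottom-row=1; cleared 0 line(s) (total 1); column heights now [3 3 0 1 0], max=3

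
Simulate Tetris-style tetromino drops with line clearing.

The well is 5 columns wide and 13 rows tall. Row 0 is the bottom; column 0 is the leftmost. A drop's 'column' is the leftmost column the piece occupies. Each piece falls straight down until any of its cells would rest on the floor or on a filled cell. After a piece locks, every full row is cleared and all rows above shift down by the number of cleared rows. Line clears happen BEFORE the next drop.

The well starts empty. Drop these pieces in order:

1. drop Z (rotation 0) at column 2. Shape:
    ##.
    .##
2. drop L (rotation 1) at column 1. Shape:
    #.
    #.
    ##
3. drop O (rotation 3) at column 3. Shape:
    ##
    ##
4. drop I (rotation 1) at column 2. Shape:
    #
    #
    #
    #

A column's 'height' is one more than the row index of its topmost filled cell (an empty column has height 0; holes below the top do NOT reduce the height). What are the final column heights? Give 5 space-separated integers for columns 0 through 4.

Drop 1: Z rot0 at col 2 lands with bottom-row=0; cleared 0 line(s) (total 0); column heights now [0 0 2 2 1], max=2
Drop 2: L rot1 at col 1 lands with bottom-row=2; cleared 0 line(s) (total 0); column heights now [0 5 3 2 1], max=5
Drop 3: O rot3 at col 3 lands with bottom-row=2; cleared 0 line(s) (total 0); column heights now [0 5 3 4 4], max=5
Drop 4: I rot1 at col 2 lands with bottom-row=3; cleared 0 line(s) (total 0); column heights now [0 5 7 4 4], max=7

Answer: 0 5 7 4 4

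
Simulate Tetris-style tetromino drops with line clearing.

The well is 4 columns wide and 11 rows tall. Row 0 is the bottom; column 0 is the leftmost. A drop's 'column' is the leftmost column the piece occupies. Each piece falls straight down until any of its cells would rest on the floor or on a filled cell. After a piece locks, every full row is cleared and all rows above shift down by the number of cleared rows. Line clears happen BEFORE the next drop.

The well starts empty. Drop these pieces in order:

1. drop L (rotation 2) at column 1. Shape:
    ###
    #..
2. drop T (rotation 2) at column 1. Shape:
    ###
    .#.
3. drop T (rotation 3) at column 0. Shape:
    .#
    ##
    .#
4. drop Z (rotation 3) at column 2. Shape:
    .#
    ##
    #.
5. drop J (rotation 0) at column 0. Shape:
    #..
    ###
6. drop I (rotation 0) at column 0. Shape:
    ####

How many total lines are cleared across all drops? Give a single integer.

Drop 1: L rot2 at col 1 lands with bottom-row=0; cleared 0 line(s) (total 0); column heights now [0 2 2 2], max=2
Drop 2: T rot2 at col 1 lands with bottom-row=2; cleared 0 line(s) (total 0); column heights now [0 4 4 4], max=4
Drop 3: T rot3 at col 0 lands with bottom-row=4; cleared 0 line(s) (total 0); column heights now [6 7 4 4], max=7
Drop 4: Z rot3 at col 2 lands with bottom-row=4; cleared 1 line(s) (total 1); column heights now [0 6 5 6], max=6
Drop 5: J rot0 at col 0 lands with bottom-row=6; cleared 0 line(s) (total 1); column heights now [8 7 7 6], max=8
Drop 6: I rot0 at col 0 lands with bottom-row=8; cleared 1 line(s) (total 2); column heights now [8 7 7 6], max=8

Answer: 2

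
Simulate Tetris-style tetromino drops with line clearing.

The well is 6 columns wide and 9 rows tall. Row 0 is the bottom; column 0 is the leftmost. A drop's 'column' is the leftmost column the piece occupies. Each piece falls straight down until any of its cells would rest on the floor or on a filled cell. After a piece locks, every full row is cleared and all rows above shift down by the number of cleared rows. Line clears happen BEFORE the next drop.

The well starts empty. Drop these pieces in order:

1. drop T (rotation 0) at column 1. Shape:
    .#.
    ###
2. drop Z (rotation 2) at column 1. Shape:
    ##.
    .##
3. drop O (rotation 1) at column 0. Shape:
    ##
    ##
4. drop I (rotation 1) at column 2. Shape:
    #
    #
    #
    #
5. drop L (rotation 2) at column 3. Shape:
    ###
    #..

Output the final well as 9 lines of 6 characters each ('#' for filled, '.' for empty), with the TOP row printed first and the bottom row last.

Answer: ......
......
..#...
..#...
###...
.###..
..##..
..#...
.###..

Derivation:
Drop 1: T rot0 at col 1 lands with bottom-row=0; cleared 0 line(s) (total 0); column heights now [0 1 2 1 0 0], max=2
Drop 2: Z rot2 at col 1 lands with bottom-row=2; cleared 0 line(s) (total 0); column heights now [0 4 4 3 0 0], max=4
Drop 3: O rot1 at col 0 lands with bottom-row=4; cleared 0 line(s) (total 0); column heights now [6 6 4 3 0 0], max=6
Drop 4: I rot1 at col 2 lands with bottom-row=4; cleared 0 line(s) (total 0); column heights now [6 6 8 3 0 0], max=8
Drop 5: L rot2 at col 3 lands with bottom-row=3; cleared 1 line(s) (total 1); column heights now [5 5 7 4 0 0], max=7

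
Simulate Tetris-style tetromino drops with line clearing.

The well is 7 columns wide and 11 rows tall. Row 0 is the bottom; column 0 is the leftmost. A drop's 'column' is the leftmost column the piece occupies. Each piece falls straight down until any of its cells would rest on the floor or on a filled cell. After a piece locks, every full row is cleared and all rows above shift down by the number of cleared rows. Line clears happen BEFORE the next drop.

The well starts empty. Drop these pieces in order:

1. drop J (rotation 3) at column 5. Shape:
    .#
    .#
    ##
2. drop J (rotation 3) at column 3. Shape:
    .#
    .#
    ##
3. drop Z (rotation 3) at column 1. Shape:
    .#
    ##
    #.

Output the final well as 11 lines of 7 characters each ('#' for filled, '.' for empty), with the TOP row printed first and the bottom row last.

Drop 1: J rot3 at col 5 lands with bottom-row=0; cleared 0 line(s) (total 0); column heights now [0 0 0 0 0 1 3], max=3
Drop 2: J rot3 at col 3 lands with bottom-row=0; cleared 0 line(s) (total 0); column heights now [0 0 0 1 3 1 3], max=3
Drop 3: Z rot3 at col 1 lands with bottom-row=0; cleared 0 line(s) (total 0); column heights now [0 2 3 1 3 1 3], max=3

Answer: .......
.......
.......
.......
.......
.......
.......
.......
..#.#.#
.##.#.#
.#.####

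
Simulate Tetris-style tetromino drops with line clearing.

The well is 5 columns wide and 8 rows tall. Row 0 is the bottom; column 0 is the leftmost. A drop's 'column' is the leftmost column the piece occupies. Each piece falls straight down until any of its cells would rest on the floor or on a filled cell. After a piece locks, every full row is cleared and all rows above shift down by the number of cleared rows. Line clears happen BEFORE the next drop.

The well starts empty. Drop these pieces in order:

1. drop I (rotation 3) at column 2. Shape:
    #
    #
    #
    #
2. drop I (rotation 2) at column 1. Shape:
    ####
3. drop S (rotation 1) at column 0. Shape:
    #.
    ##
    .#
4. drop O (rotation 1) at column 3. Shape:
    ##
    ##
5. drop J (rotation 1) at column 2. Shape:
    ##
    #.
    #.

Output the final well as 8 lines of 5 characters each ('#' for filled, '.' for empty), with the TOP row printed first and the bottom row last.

Drop 1: I rot3 at col 2 lands with bottom-row=0; cleared 0 line(s) (total 0); column heights now [0 0 4 0 0], max=4
Drop 2: I rot2 at col 1 lands with bottom-row=4; cleared 0 line(s) (total 0); column heights now [0 5 5 5 5], max=5
Drop 3: S rot1 at col 0 lands with bottom-row=5; cleared 0 line(s) (total 0); column heights now [8 7 5 5 5], max=8
Drop 4: O rot1 at col 3 lands with bottom-row=5; cleared 0 line(s) (total 0); column heights now [8 7 5 7 7], max=8
Drop 5: J rot1 at col 2 lands with bottom-row=5; cleared 1 line(s) (total 1); column heights now [7 6 7 7 6], max=7

Answer: .....
#.##.
.####
.####
..#..
..#..
..#..
..#..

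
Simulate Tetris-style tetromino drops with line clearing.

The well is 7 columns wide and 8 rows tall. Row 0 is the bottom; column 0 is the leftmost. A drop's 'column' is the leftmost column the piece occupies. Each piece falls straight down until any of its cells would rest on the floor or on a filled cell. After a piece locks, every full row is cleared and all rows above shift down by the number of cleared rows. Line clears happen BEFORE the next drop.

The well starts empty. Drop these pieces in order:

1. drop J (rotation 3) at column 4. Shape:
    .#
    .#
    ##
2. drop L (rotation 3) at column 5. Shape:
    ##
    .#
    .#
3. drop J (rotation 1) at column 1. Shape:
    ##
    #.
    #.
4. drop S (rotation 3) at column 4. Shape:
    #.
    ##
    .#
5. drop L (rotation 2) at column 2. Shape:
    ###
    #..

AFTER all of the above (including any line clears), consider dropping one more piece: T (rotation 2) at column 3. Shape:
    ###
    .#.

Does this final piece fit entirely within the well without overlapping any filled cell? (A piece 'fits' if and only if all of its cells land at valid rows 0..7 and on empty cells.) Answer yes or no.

Answer: no

Derivation:
Drop 1: J rot3 at col 4 lands with bottom-row=0; cleared 0 line(s) (total 0); column heights now [0 0 0 0 1 3 0], max=3
Drop 2: L rot3 at col 5 lands with bottom-row=1; cleared 0 line(s) (total 0); column heights now [0 0 0 0 1 4 4], max=4
Drop 3: J rot1 at col 1 lands with bottom-row=0; cleared 0 line(s) (total 0); column heights now [0 3 3 0 1 4 4], max=4
Drop 4: S rot3 at col 4 lands with bottom-row=4; cleared 0 line(s) (total 0); column heights now [0 3 3 0 7 6 4], max=7
Drop 5: L rot2 at col 2 lands with bottom-row=6; cleared 0 line(s) (total 0); column heights now [0 3 8 8 8 6 4], max=8
Test piece T rot2 at col 3 (width 3): heights before test = [0 3 8 8 8 6 4]; fits = False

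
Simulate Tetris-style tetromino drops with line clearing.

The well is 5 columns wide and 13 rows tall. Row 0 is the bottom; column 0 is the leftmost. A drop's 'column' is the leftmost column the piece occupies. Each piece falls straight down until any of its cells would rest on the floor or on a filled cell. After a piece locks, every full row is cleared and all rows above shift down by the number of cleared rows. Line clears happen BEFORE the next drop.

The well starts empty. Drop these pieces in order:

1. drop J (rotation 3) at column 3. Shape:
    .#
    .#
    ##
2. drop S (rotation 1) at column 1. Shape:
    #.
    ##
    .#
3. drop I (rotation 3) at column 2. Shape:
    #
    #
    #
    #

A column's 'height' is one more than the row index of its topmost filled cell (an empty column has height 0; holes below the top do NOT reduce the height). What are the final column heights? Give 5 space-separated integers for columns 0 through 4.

Answer: 0 3 6 1 3

Derivation:
Drop 1: J rot3 at col 3 lands with bottom-row=0; cleared 0 line(s) (total 0); column heights now [0 0 0 1 3], max=3
Drop 2: S rot1 at col 1 lands with bottom-row=0; cleared 0 line(s) (total 0); column heights now [0 3 2 1 3], max=3
Drop 3: I rot3 at col 2 lands with bottom-row=2; cleared 0 line(s) (total 0); column heights now [0 3 6 1 3], max=6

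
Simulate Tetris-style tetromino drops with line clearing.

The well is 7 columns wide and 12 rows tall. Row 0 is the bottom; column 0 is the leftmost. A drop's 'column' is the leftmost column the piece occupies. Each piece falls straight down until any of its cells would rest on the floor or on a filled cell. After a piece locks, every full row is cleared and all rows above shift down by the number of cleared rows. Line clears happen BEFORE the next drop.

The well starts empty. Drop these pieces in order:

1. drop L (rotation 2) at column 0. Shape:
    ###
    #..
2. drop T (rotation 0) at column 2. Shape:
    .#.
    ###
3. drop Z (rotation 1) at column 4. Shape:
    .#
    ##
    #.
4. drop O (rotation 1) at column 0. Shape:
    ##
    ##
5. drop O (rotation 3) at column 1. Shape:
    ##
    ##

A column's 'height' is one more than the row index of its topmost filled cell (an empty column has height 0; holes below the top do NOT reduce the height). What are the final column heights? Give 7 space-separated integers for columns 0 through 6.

Answer: 4 6 6 4 5 6 0

Derivation:
Drop 1: L rot2 at col 0 lands with bottom-row=0; cleared 0 line(s) (total 0); column heights now [2 2 2 0 0 0 0], max=2
Drop 2: T rot0 at col 2 lands with bottom-row=2; cleared 0 line(s) (total 0); column heights now [2 2 3 4 3 0 0], max=4
Drop 3: Z rot1 at col 4 lands with bottom-row=3; cleared 0 line(s) (total 0); column heights now [2 2 3 4 5 6 0], max=6
Drop 4: O rot1 at col 0 lands with bottom-row=2; cleared 0 line(s) (total 0); column heights now [4 4 3 4 5 6 0], max=6
Drop 5: O rot3 at col 1 lands with bottom-row=4; cleared 0 line(s) (total 0); column heights now [4 6 6 4 5 6 0], max=6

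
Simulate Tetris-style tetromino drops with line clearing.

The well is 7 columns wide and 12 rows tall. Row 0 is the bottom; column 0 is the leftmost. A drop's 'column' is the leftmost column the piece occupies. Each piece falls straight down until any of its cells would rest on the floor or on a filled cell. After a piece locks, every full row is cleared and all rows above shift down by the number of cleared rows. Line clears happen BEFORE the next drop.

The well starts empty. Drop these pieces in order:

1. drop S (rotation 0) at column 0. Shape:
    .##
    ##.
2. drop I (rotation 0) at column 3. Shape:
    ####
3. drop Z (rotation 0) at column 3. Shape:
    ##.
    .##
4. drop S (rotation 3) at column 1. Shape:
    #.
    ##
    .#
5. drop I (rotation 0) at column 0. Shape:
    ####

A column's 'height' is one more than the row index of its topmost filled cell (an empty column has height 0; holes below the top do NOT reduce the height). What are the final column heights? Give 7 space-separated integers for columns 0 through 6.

Drop 1: S rot0 at col 0 lands with bottom-row=0; cleared 0 line(s) (total 0); column heights now [1 2 2 0 0 0 0], max=2
Drop 2: I rot0 at col 3 lands with bottom-row=0; cleared 0 line(s) (total 0); column heights now [1 2 2 1 1 1 1], max=2
Drop 3: Z rot0 at col 3 lands with bottom-row=1; cleared 0 line(s) (total 0); column heights now [1 2 2 3 3 2 1], max=3
Drop 4: S rot3 at col 1 lands with bottom-row=2; cleared 0 line(s) (total 0); column heights now [1 5 4 3 3 2 1], max=5
Drop 5: I rot0 at col 0 lands with bottom-row=5; cleared 0 line(s) (total 0); column heights now [6 6 6 6 3 2 1], max=6

Answer: 6 6 6 6 3 2 1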